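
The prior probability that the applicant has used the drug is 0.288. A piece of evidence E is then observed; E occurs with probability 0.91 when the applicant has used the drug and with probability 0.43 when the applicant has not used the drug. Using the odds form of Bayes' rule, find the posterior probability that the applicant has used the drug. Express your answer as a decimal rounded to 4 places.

Posterior probability ≈ 0.4612

Prior odds = 0.288/(1−0.288) = 0.40449. In log-odds, ln(0.40449) = -0.90512.
Add log likelihood ratio: ln(2.1163) = 0.74966.
Posterior log-odds = -0.15546, so posterior odds = exp(-0.15546) = 0.85602. Converting, P(H|E) = 0.85602/1.8560 = 0.4612.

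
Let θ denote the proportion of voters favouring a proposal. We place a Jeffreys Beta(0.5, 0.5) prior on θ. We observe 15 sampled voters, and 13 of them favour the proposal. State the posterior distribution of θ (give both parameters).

The binomial likelihood is conjugate to the Beta prior: with 13 successes and 2 failures, the posterior is Beta(0.5+13, 0.5+2) = Beta(13.5, 2.5).

Posterior: Beta(13.5, 2.5)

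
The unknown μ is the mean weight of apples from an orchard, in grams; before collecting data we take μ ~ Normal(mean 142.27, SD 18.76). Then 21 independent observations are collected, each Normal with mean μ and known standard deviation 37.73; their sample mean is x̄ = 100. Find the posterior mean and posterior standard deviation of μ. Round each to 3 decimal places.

With known σ, the Normal prior is conjugate. Weight on the data is w = (n/σ²)/(n/σ² + 1/τ₀²) = 0.0147518/(0.0147518+0.00284141) = 0.83849.
Posterior mean = w·x̄ + (1−w)·μ₀ = 0.83849·100 + 0.16151·142.27 = 106.827. Posterior variance = 1/(0.0147518+0.00284141) = 56.8400, so SD = 7.539.

Posterior mean ≈ 106.827; posterior SD ≈ 7.539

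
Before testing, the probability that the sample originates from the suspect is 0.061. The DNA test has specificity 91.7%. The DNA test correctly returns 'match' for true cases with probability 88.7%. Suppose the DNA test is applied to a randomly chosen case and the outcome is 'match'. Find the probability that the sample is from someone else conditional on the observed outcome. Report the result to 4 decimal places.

Write H for 'the sample originates from the suspect'. Prior odds H:¬H = 0.061/0.939 = 0.064963. For the 'match' outcome, the likelihood ratio is 0.887/0.083 = 10.687.
Posterior odds = 0.064963 × 10.687 = 0.69424, so P(H|E) = 0.69424/(1+0.69424) = 0.4098. Then P(¬H|E) = 1 − 0.4098 = 0.5902.

P(¬H | E) ≈ 0.5902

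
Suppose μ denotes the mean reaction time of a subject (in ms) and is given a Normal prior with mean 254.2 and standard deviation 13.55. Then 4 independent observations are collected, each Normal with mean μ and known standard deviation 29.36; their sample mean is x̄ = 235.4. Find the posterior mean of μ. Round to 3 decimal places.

Prior precision 1/τ₀² = 1/13.55² = 0.00544655; data precision n/σ² = 4/29.36² = 0.00464032.
Posterior precision = 0.00544655 + 0.00464032 = 0.0100869.
Posterior mean = (0.00544655·254.2 + 0.00464032·235.4) / 0.0100869 = 245.551.

Posterior mean ≈ 245.551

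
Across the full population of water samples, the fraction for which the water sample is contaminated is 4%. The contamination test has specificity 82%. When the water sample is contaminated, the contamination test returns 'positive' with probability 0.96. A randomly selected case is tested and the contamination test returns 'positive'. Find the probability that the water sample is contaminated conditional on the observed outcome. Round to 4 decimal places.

P(H | E) ≈ 0.1818

Let H be the event that the water sample is contaminated. P(H) = 0.04, so P(¬H) = 0.96. With E the 'positive' result, P(E|H) = 0.96 and P(E|¬H) = 0.18.
P(E) = 0.96·0.04 + 0.18·0.96 = 0.038400 + 0.17280 = 0.21120.
By Bayes' theorem, P(H|E) = 0.038400 / 0.21120 = 0.1818.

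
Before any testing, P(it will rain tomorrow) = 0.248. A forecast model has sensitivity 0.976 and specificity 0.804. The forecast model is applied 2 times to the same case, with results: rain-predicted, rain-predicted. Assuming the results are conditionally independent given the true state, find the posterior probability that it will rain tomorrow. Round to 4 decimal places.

Let H be the event that it will rain tomorrow; start with P(H) = 0.248. P('rain-predicted'|H) = 0.976, P('rain-predicted'|¬H) = 0.196.
Update on result 1 ('rain-predicted'): P(H) ← 0.976·0.2480 / (0.976·0.2480 + 0.196·0.7520) = 0.24205/0.38944 = 0.6215.
Update on result 2 ('rain-predicted'): P(H) ← 0.976·0.6215 / (0.976·0.6215 + 0.196·0.3785) = 0.60661/0.68079 = 0.8910.

Posterior P(H) ≈ 0.8910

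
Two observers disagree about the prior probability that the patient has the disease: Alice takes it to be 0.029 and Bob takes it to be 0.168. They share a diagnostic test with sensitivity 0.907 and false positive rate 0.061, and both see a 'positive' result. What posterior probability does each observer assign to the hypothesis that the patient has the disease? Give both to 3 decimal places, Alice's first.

P('+'|H) = 0.907, P('+'|¬H) = 0.061.
Alice: numerator 0.907·0.029 = 0.026303; evidence = 0.026303+0.061·0.971 = 0.085534; posterior = 0.308.
Bob: numerator 0.907·0.168 = 0.15238; evidence = 0.15238+0.061·0.832 = 0.20313; posterior = 0.750.

Alice: 0.308; Bob: 0.750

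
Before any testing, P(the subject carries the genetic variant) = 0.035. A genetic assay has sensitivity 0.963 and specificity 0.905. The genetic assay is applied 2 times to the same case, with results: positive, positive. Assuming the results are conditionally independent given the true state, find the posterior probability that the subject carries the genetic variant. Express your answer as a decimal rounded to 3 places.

With H the event that the subject carries the genetic variant, the joint likelihood of the observed sequence is P(data|H) = 0.963·0.963 = 0.92737 and P(data|¬H) = 0.095·0.095 = 0.0090250.
Bayes: P(H|data) = 0.035·0.92737 / (0.035·0.92737 + 0.965·0.0090250) = 0.032458/0.041167 = 0.7884.

Posterior P(H) ≈ 0.788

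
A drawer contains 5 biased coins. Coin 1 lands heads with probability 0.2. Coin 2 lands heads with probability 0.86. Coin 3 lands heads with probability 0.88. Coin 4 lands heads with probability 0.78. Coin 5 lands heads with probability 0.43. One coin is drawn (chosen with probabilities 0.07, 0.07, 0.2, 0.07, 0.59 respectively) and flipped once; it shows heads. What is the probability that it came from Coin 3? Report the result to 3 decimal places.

P(heads|C1) = 0.2; P(heads|C2) = 0.86; P(heads|C3) = 0.88; P(heads|C4) = 0.78; P(heads|C5) = 0.43.
Prior × likelihood for each source: 0.07·0.2=0.01400, 0.07·0.86=0.06020, 0.2·0.88=0.1760, 0.07·0.78=0.05460, 0.59·0.43=0.2537. Summing gives P(heads) = 0.55850.
P(Coin 3 | heads) = 0.1760 / 0.55850 = 0.315.

Posterior probability ≈ 0.315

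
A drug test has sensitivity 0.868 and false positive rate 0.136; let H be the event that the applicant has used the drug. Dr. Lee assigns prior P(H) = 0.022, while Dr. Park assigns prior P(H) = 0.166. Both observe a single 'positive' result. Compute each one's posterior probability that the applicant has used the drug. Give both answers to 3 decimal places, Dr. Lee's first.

P('+'|H) = 0.868, P('+'|¬H) = 0.136.
Dr. Lee: numerator 0.868·0.022 = 0.019096; evidence = 0.019096+0.136·0.978 = 0.15210; posterior = 0.126.
Dr. Park: numerator 0.868·0.166 = 0.14409; evidence = 0.14409+0.136·0.834 = 0.25751; posterior = 0.560.

Dr. Lee: 0.126; Dr. Park: 0.560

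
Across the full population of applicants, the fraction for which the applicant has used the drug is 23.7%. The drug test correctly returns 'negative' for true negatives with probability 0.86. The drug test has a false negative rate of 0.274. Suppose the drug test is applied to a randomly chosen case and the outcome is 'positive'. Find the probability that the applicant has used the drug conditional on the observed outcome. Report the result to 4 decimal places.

Write H for 'the applicant has used the drug'. Prior odds H:¬H = 0.237/0.763 = 0.31062. For the 'positive' outcome, the likelihood ratio is 0.726/0.14 = 5.1857.
Posterior odds = 0.31062 × 5.1857 = 1.6108, so P(H|E) = 1.6108/(1+1.6108) = 0.6170.

P(H | E) ≈ 0.6170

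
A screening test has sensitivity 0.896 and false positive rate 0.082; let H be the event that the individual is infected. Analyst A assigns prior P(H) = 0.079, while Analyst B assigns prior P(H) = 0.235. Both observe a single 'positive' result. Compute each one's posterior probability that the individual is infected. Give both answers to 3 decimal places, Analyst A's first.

Analyst A: 0.484; Analyst B: 0.770

The likelihood ratio for a 'positive' result is 0.896/0.082 = 10.927.
Analyst A: prior odds 0.079/0.921 = 0.085776; posterior odds 0.93726; posterior probability 0.484.
Analyst B: prior odds 0.235/0.765 = 0.30719; posterior odds 3.3566; posterior probability 0.770.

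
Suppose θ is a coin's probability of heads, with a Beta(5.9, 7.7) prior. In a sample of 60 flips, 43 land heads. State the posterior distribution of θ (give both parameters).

The binomial likelihood is conjugate to the Beta prior: with 43 successes and 17 failures, the posterior is Beta(5.9+43, 7.7+17) = Beta(48.9, 24.7).

Posterior: Beta(48.9, 24.7)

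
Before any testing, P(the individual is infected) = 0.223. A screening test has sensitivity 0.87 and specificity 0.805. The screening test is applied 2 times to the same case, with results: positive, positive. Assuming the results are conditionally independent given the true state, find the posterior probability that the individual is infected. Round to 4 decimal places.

Posterior P(H) ≈ 0.8510

With H the event that the individual is infected, the joint likelihood of the observed sequence is P(data|H) = 0.87·0.87 = 0.75690 and P(data|¬H) = 0.195·0.195 = 0.038025.
Bayes: P(H|data) = 0.223·0.75690 / (0.223·0.75690 + 0.777·0.038025) = 0.16879/0.19833 = 0.8510.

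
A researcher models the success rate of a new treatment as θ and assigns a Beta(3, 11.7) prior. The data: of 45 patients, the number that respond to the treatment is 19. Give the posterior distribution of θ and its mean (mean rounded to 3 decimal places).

The binomial likelihood is conjugate to the Beta prior: with 19 successes and 26 failures, the posterior is Beta(3+19, 11.7+26) = Beta(22, 37.7).
Posterior mean = α/(α+β) = 22/59.7 = 0.369.

Posterior: Beta(22, 37.7); mean ≈ 0.369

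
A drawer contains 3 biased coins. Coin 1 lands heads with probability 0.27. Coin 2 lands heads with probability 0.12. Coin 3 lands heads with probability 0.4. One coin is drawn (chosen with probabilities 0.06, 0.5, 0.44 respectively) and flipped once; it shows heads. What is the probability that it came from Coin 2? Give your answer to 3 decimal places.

Tabulate prior·likelihood by source: [1] prior 0.06, lik 0.27, product 0.01620; [2] prior 0.5, lik 0.12, product 0.06000; [3] prior 0.44, lik 0.4, product 0.1760.
Normalizing constant = 0.25220; the posterior for Coin 2 is its product over the sum, 0.06000/0.25220 = 0.238.

Posterior probability ≈ 0.238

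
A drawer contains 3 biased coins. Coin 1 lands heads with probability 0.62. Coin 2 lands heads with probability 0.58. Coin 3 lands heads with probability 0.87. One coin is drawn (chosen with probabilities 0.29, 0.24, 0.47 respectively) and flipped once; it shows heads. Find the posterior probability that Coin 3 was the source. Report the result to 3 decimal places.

P(heads|C1) = 0.62; P(heads|C2) = 0.58; P(heads|C3) = 0.87.
Prior × likelihood for each source: 0.29·0.62=0.1798, 0.24·0.58=0.1392, 0.47·0.87=0.4089. Summing gives P(heads) = 0.72790.
P(Coin 3 | heads) = 0.4089 / 0.72790 = 0.562.

Posterior probability ≈ 0.562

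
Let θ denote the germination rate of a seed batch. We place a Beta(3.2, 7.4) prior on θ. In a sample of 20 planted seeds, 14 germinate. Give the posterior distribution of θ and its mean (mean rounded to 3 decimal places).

The binomial likelihood is conjugate to the Beta prior: with 14 successes and 6 failures, the posterior is Beta(3.2+14, 7.4+6) = Beta(17.2, 13.4).
Posterior mean = α/(α+β) = 17.2/30.6 = 0.562.

Posterior: Beta(17.2, 13.4); mean ≈ 0.562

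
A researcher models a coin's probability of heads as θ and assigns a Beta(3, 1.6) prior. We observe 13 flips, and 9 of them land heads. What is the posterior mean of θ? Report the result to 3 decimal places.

Observing 9 successes and 4 failures updates Beta(3, 1.6) by adding the success and failure counts to the two shape parameters: α = 3+9 = 12, β = 1.6+4 = 5.6.
Posterior mean = α/(α+β) = 12/17.6 = 0.682.

Posterior mean ≈ 0.682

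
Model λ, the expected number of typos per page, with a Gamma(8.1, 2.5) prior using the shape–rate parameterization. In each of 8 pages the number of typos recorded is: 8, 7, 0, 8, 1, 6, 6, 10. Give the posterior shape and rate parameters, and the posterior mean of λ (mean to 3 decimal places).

Posterior: Gamma(shape=54.1, rate=10.5); mean ≈ 5.152

Total count ∑xᵢ = 46 over n = 8 pages.
Gamma is conjugate to the Poisson likelihood: posterior is Gamma(shape = 8.1+46 = 54.1, rate = 2.5+8 = 10.5).
E[λ | data] = 54.1/10.5 = 5.152.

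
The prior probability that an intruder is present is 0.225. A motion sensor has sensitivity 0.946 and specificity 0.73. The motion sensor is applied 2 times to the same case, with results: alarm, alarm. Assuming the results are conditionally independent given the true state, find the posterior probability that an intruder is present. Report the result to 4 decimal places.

Let H be the event that an intruder is present; start with P(H) = 0.225. P('alarm'|H) = 0.946, P('alarm'|¬H) = 0.27.
Update on result 1 ('alarm'): P(H) ← 0.946·0.2250 / (0.946·0.2250 + 0.27·0.7750) = 0.21285/0.42210 = 0.5043.
Update on result 2 ('alarm'): P(H) ← 0.946·0.5043 / (0.946·0.5043 + 0.27·0.4957) = 0.47703/0.61088 = 0.7809.

Posterior P(H) ≈ 0.7809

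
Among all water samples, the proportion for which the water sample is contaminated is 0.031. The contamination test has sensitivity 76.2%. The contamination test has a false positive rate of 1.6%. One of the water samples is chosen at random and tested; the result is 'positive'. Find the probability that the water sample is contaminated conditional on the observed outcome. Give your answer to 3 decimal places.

P(H | E) ≈ 0.604

Write H for 'the water sample is contaminated'. Prior odds H:¬H = 0.031/0.969 = 0.031992. For the 'positive' outcome, the likelihood ratio is 0.762/0.016 = 47.625.
Posterior odds = 0.031992 × 47.625 = 1.5236, so P(H|E) = 1.5236/(1+1.5236) = 0.604.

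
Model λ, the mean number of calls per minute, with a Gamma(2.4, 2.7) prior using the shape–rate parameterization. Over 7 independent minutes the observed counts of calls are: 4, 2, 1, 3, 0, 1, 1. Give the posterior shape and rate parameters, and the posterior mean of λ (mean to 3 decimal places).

Total count ∑xᵢ = 12 over n = 7 minutes.
Gamma is conjugate to the Poisson likelihood: posterior is Gamma(shape = 2.4+12 = 14.4, rate = 2.7+7 = 9.7).
Posterior mean = shape/rate = 14.4/9.7 = 1.485.

Posterior: Gamma(shape=14.4, rate=9.7); mean ≈ 1.485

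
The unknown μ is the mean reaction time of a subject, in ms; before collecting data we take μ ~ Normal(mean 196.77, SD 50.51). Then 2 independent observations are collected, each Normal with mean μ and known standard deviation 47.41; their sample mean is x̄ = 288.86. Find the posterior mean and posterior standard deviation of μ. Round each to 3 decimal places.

Posterior mean ≈ 260.699; posterior SD ≈ 27.932

With known σ, the Normal prior is conjugate. Weight on the data is w = (n/σ²)/(n/σ² + 1/τ₀²) = 0.00088980/(0.00088980+0.00039196) = 0.69420.
Posterior mean = w·x̄ + (1−w)·μ₀ = 0.69420·288.86 + 0.30580·196.77 = 260.699. Posterior variance = 1/(0.00088980+0.00039196) = 780.178, so SD = 27.932.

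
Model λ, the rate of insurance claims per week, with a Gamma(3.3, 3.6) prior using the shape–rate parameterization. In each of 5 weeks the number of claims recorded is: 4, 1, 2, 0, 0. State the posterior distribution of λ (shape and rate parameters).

Posterior: Gamma(shape=10.3, rate=8.6)

Total count ∑xᵢ = 7 over n = 5 weeks.
Gamma is conjugate to the Poisson likelihood: posterior is Gamma(shape = 3.3+7 = 10.3, rate = 3.6+5 = 8.6).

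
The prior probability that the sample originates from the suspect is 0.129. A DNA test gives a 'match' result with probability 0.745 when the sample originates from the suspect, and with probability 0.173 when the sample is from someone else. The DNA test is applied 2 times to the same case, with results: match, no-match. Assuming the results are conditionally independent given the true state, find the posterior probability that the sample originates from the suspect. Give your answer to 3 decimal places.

With H the event that the sample originates from the suspect, the joint likelihood of the observed sequence is P(data|H) = 0.745·0.255 = 0.18998 and P(data|¬H) = 0.173·0.827 = 0.14307.
Bayes: P(H|data) = 0.129·0.18998 / (0.129·0.18998 + 0.871·0.14307) = 0.024507/0.14912 = 0.1643.

Posterior P(H) ≈ 0.164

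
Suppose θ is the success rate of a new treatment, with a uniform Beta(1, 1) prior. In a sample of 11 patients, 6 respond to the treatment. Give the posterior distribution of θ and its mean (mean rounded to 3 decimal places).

Observing 6 successes and 5 failures updates Beta(1, 1) by adding the success and failure counts to the two shape parameters: α = 1+6 = 7, β = 1+5 = 6.
E[θ | data] = 7/(7+6) = 0.538.

Posterior: Beta(7, 6); mean ≈ 0.538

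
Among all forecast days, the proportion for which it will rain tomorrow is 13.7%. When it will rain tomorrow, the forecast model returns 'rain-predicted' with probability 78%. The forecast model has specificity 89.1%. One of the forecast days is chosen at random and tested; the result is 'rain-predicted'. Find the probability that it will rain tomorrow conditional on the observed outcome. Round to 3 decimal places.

P(H | E) ≈ 0.532

Write H for 'it will rain tomorrow'. Prior odds H:¬H = 0.137/0.863 = 0.15875. For the 'rain-predicted' outcome, the likelihood ratio is 0.78/0.109 = 7.1560.
Posterior odds = 0.15875 × 7.1560 = 1.1360, so P(H|E) = 1.1360/(1+1.1360) = 0.532.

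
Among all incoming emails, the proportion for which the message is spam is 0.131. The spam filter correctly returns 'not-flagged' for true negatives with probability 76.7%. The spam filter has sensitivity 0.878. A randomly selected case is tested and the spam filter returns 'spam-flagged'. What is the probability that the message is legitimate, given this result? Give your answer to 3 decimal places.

P(¬H | E) ≈ 0.638

Write H for 'the message is spam'. Prior odds H:¬H = 0.131/0.869 = 0.15075. For the 'spam-flagged' outcome, the likelihood ratio is 0.878/0.233 = 3.7682.
Posterior odds = 0.15075 × 3.7682 = 0.56805, so P(H|E) = 0.56805/(1+0.56805) = 0.362. Then P(¬H|E) = 1 − 0.362 = 0.638.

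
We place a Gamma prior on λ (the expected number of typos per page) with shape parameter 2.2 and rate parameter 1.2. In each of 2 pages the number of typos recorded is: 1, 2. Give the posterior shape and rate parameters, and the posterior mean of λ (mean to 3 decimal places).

Total count ∑xᵢ = 3 over n = 2 pages.
Gamma is conjugate to the Poisson likelihood: posterior is Gamma(shape = 2.2+3 = 5.2, rate = 1.2+2 = 3.2).
E[λ | data] = 5.2/3.2 = 1.625.

Posterior: Gamma(shape=5.2, rate=3.2); mean ≈ 1.625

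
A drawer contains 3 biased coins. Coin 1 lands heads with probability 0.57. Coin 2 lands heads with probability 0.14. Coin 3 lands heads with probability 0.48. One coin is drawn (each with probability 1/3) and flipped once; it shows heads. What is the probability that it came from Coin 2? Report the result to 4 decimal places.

Posterior probability ≈ 0.1176

P(heads|C1) = 0.57; P(heads|C2) = 0.14; P(heads|C3) = 0.48.
Prior × likelihood for each source: 0.333333·0.57=0.1900, 0.333333·0.14=0.04667, 0.333333·0.48=0.1600. Summing gives P(heads) = 0.39667.
P(Coin 2 | heads) = 0.04667 / 0.39667 = 0.1176.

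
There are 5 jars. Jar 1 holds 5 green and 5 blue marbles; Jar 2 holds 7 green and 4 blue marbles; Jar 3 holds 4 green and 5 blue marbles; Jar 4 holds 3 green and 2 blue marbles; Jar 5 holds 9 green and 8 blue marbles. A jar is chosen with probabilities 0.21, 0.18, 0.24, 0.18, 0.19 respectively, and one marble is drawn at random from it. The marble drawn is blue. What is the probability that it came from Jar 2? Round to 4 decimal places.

Posterior probability ≈ 0.1407

Tabulate prior·likelihood by source: [1] prior 0.21, lik 0.5, product 0.1050; [2] prior 0.18, lik 0.3636, product 0.06545; [3] prior 0.24, lik 0.5556, product 0.1333; [4] prior 0.18, lik 0.4, product 0.07200; [5] prior 0.19, lik 0.4706, product 0.08941.
Normalizing constant = 0.46520; the posterior for Jar 2 is its product over the sum, 0.06545/0.46520 = 0.1407.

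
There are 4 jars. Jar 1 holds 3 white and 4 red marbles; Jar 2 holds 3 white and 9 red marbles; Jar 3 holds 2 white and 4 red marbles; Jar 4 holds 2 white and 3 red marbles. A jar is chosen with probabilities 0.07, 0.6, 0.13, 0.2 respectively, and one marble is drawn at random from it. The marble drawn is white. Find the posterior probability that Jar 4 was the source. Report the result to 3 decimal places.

Posterior probability ≈ 0.264

P(white|Jar 1) = 0.4286; P(white|Jar 2) = 0.25; P(white|Jar 3) = 0.3333; P(white|Jar 4) = 0.4.
Prior × likelihood for each source: 0.07·0.4286=0.03000, 0.6·0.25=0.1500, 0.13·0.3333=0.04333, 0.2·0.4=0.08000. Summing gives P(white) = 0.30333.
P(Jar 4 | white) = 0.08000 / 0.30333 = 0.264.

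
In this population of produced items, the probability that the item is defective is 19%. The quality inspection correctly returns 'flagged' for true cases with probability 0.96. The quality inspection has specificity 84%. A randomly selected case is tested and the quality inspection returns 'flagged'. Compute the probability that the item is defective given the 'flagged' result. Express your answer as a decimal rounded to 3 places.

Let H be the event that the item is defective. P(H) = 0.19, so P(¬H) = 0.81. With E the 'flagged' result, P(E|H) = 0.96 and P(E|¬H) = 0.16.
P(E) = 0.96·0.19 + 0.16·0.81 = 0.18240 + 0.12960 = 0.31200.
By Bayes' theorem, P(H|E) = 0.18240 / 0.31200 = 0.585.

P(H | E) ≈ 0.585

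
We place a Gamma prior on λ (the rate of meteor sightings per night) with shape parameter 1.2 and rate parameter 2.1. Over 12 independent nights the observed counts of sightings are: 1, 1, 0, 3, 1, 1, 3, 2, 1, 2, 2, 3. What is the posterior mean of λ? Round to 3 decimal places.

Posterior mean ≈ 1.504

Total count ∑xᵢ = 20 over n = 12 nights.
Gamma is conjugate to the Poisson likelihood: posterior is Gamma(shape = 1.2+20 = 21.2, rate = 2.1+12 = 14.1).
E[λ | data] = 21.2/14.1 = 1.504.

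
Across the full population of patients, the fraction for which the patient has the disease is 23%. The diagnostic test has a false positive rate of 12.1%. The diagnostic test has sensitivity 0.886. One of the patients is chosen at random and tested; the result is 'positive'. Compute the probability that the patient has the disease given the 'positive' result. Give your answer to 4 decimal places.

Let H be the event that the patient has the disease. P(H) = 0.23, so P(¬H) = 0.77. With E the 'positive' result, P(E|H) = 0.886 and P(E|¬H) = 0.121.
P(E) = 0.886·0.23 + 0.121·0.77 = 0.20378 + 0.093170 = 0.29695.
By Bayes' theorem, P(H|E) = 0.20378 / 0.29695 = 0.6862.

P(H | E) ≈ 0.6862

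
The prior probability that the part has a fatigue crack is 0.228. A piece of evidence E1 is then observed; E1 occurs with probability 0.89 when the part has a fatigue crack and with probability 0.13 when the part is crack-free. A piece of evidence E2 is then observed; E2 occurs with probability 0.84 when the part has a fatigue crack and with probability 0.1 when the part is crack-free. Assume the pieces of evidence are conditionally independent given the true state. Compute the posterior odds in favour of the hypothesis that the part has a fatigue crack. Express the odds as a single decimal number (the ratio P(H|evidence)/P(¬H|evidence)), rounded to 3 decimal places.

Prior odds = 0.228/(1−0.228) = 0.29534. In log-odds, ln(0.29534) = -1.2196.
Add log likelihood ratios: ln(6.8462) + ln(8.4000) = 4.0519.
Posterior log-odds = 2.8323, so posterior odds = exp(2.8323) = 16.984.

Posterior odds ≈ 16.984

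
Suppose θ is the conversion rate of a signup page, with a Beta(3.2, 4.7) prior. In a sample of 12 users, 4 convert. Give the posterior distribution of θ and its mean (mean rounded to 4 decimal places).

The binomial likelihood is conjugate to the Beta prior: with 4 successes and 8 failures, the posterior is Beta(3.2+4, 4.7+8) = Beta(7.2, 12.7).
E[θ | data] = 7.2/(7.2+12.7) = 0.3618.

Posterior: Beta(7.2, 12.7); mean ≈ 0.3618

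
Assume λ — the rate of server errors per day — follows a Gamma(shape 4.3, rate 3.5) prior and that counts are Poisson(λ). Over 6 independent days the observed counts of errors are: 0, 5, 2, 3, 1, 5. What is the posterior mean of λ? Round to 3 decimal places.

Total count ∑xᵢ = 16 over n = 6 days.
Gamma is conjugate to the Poisson likelihood: posterior is Gamma(shape = 4.3+16 = 20.3, rate = 3.5+6 = 9.5).
E[λ | data] = 20.3/9.5 = 2.137.

Posterior mean ≈ 2.137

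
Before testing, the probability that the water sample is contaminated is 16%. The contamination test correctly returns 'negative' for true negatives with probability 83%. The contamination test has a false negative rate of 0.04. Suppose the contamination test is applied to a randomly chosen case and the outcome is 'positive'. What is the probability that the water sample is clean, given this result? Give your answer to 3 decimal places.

P(¬H | E) ≈ 0.482

Let H be the event that the water sample is contaminated. P(H) = 0.16, so P(¬H) = 0.84. With E the 'positive' result, P(E|H) = 0.96 and P(E|¬H) = 0.17.
P(E) = 0.96·0.16 + 0.17·0.84 = 0.15360 + 0.14280 = 0.29640.
By Bayes' theorem, P(H|E) = 0.15360 / 0.29640 = 0.518. Hence P(¬H|E) = 1 − 0.518 = 0.482.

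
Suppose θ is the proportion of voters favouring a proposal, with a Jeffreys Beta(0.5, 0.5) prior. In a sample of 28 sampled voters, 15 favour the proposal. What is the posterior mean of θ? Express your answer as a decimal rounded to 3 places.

Posterior mean ≈ 0.534

The binomial likelihood is conjugate to the Beta prior: with 15 successes and 13 failures, the posterior is Beta(0.5+15, 0.5+13) = Beta(15.5, 13.5).
E[θ | data] = 15.5/(15.5+13.5) = 0.534.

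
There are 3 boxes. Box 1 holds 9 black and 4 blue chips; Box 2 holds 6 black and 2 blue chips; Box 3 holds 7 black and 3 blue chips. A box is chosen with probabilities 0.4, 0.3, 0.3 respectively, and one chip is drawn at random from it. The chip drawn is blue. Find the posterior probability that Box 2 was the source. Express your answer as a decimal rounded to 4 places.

P(blue|Box 1) = 0.3077; P(blue|Box 2) = 0.25; P(blue|Box 3) = 0.3.
Prior × likelihood for each source: 0.4·0.3077=0.1231, 0.3·0.25=0.07500, 0.3·0.3=0.09000. Summing gives P(blue) = 0.28808.
P(Box 2 | blue) = 0.07500 / 0.28808 = 0.2603.

Posterior probability ≈ 0.2603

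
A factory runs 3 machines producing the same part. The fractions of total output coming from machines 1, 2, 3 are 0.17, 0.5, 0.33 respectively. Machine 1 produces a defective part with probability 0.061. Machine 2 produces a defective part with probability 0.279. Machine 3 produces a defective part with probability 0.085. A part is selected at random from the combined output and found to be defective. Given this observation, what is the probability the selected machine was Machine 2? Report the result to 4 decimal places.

Posterior probability ≈ 0.7841

Tabulate prior·likelihood by source: [1] prior 0.17, lik 0.061, product 0.01037; [2] prior 0.5, lik 0.279, product 0.1395; [3] prior 0.33, lik 0.085, product 0.02805.
Normalizing constant = 0.17792; the posterior for Machine 2 is its product over the sum, 0.1395/0.17792 = 0.7841.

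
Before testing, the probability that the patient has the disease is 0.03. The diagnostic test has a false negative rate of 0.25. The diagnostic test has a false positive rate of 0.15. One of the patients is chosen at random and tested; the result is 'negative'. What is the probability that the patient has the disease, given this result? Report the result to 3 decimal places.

Let H be the event that the patient has the disease. P(H) = 0.03, so P(¬H) = 0.97. With E the 'negative' result, P(E|H) = 0.25 and P(E|¬H) = 0.85.
P(E) = 0.25·0.03 + 0.85·0.97 = 0.0075000 + 0.82450 = 0.83200.
By Bayes' theorem, P(H|E) = 0.0075000 / 0.83200 = 0.009.

P(H | E) ≈ 0.009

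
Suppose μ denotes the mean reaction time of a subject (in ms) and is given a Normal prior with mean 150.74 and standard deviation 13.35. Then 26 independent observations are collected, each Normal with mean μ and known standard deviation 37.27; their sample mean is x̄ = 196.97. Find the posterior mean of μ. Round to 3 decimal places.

With known σ, the Normal prior is conjugate. Weight on the data is w = (n/σ²)/(n/σ² + 1/τ₀²) = 0.0187178/(0.0187178+0.00561096) = 0.76937.
Posterior mean = w·x̄ + (1−w)·μ₀ = 0.76937·196.97 + 0.23063·150.74 = 186.308.

Posterior mean ≈ 186.308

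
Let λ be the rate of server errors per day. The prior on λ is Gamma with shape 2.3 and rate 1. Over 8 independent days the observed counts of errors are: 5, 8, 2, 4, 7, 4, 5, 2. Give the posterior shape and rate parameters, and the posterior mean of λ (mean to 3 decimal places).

Posterior: Gamma(shape=39.3, rate=9); mean ≈ 4.367

Total count ∑xᵢ = 37 over n = 8 days.
Gamma is conjugate to the Poisson likelihood: posterior is Gamma(shape = 2.3+37 = 39.3, rate = 1+8 = 9).
E[λ | data] = 39.3/9 = 4.367.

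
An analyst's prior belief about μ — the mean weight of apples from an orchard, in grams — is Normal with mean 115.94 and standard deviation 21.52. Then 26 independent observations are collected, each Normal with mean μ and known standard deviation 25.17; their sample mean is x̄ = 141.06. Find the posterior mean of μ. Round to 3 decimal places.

Prior precision 1/τ₀² = 1/21.52² = 0.00215931; data precision n/σ² = 26/25.17² = 0.0410400.
Posterior precision = 0.00215931 + 0.0410400 = 0.0431993.
Posterior mean = (0.00215931·115.94 + 0.0410400·141.06) / 0.0431993 = 139.804.

Posterior mean ≈ 139.804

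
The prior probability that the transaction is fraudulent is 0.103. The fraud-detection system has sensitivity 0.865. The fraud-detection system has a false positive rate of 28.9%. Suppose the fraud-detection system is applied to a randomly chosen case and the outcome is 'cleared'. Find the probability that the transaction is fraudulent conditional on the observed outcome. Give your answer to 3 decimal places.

P(H | E) ≈ 0.021

Let H be the event that the transaction is fraudulent. P(H) = 0.103, so P(¬H) = 0.897. With E the 'cleared' result, P(E|H) = 0.135 and P(E|¬H) = 0.711.
P(E) = 0.135·0.103 + 0.711·0.897 = 0.013905 + 0.63777 = 0.65167.
By Bayes' theorem, P(H|E) = 0.013905 / 0.65167 = 0.021.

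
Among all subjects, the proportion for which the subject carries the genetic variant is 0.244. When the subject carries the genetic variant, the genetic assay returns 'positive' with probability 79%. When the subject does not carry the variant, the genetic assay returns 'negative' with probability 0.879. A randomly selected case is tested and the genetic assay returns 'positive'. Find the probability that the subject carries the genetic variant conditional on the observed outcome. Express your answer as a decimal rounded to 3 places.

Let H be the event that the subject carries the genetic variant. P(H) = 0.244, so P(¬H) = 0.756. With E the 'positive' result, P(E|H) = 0.79 and P(E|¬H) = 0.121.
P(E) = 0.79·0.244 + 0.121·0.756 = 0.19276 + 0.091476 = 0.28424.
By Bayes' theorem, P(H|E) = 0.19276 / 0.28424 = 0.678.

P(H | E) ≈ 0.678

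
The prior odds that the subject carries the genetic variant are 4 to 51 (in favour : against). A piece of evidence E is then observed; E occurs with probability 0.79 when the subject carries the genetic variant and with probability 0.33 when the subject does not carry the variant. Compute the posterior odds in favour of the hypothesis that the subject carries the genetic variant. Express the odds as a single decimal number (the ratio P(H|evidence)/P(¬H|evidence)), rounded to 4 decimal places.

Prior odds = 4/51 = 0.078431.
Likelihood ratio for E = 0.79/0.33 = 2.3939.
Posterior odds = prior odds × LR = 0.18776.

Posterior odds ≈ 0.1878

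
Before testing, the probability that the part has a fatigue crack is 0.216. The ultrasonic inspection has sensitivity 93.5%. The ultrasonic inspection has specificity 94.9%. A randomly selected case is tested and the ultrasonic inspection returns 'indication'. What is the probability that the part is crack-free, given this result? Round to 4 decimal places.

Write H for 'the part has a fatigue crack'. Prior odds H:¬H = 0.216/0.784 = 0.27551. For the 'indication' outcome, the likelihood ratio is 0.935/0.051 = 18.333.
Posterior odds = 0.27551 × 18.333 = 5.0510, so P(H|E) = 5.0510/(1+5.0510) = 0.8347. Then P(¬H|E) = 1 − 0.8347 = 0.1653.

P(¬H | E) ≈ 0.1653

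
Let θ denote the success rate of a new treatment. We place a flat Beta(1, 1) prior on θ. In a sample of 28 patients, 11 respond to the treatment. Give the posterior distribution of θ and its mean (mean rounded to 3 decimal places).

Posterior: Beta(12, 18); mean ≈ 0.400

Observing 11 successes and 17 failures updates Beta(1, 1) by adding the success and failure counts to the two shape parameters: α = 1+11 = 12, β = 1+17 = 18.
Posterior mean = α/(α+β) = 12/30 = 0.400.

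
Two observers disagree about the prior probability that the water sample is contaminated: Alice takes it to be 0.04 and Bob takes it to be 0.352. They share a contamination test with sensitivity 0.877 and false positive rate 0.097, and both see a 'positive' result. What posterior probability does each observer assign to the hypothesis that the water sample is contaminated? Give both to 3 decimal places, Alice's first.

The likelihood ratio for a 'positive' result is 0.877/0.097 = 9.0412.
Alice: prior odds 0.04/0.96 = 0.041667; posterior odds 0.37672; posterior probability 0.274.
Bob: prior odds 0.352/0.648 = 0.54321; posterior odds 4.9113; posterior probability 0.831.

Alice: 0.274; Bob: 0.831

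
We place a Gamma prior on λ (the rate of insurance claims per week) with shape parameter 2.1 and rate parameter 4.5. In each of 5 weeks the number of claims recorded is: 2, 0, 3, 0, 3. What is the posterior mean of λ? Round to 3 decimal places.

The Poisson likelihood adds the total count to the shape and the number of exposure periods to the rate. Here ∑xᵢ = 8 and n = 5, so shape 2.1→10.1 and rate 4.5→9.5.
Posterior mean = shape/rate = 10.1/9.5 = 1.063.

Posterior mean ≈ 1.063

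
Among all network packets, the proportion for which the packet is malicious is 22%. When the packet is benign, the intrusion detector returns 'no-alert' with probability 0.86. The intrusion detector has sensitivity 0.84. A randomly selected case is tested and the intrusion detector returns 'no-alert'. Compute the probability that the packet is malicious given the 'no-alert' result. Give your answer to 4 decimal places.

Write H for 'the packet is malicious'. Prior odds H:¬H = 0.22/0.78 = 0.28205. For the 'no-alert' outcome, the likelihood ratio is 0.16/0.86 = 0.18605.
Posterior odds = 0.28205 × 0.18605 = 0.052475, so P(H|E) = 0.052475/(1+0.052475) = 0.0499.

P(H | E) ≈ 0.0499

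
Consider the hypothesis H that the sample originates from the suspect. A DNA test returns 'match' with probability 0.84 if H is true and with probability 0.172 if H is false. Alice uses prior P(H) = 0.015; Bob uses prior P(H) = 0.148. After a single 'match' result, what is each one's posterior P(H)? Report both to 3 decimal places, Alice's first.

The likelihood ratio for a 'match' result is 0.84/0.172 = 4.8837.
Alice: prior odds 0.015/0.985 = 0.015228; posterior odds 0.074371; posterior probability 0.069.
Bob: prior odds 0.148/0.852 = 0.17371; posterior odds 0.84835; posterior probability 0.459.

Alice: 0.069; Bob: 0.459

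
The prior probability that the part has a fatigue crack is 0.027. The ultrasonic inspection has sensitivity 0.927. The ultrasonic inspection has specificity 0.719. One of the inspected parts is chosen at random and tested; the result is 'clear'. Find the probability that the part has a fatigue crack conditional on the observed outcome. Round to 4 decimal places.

Let H be the event that the part has a fatigue crack. P(H) = 0.027, so P(¬H) = 0.973. With E the 'clear' result, P(E|H) = 0.073 and P(E|¬H) = 0.719.
P(E) = 0.073·0.027 + 0.719·0.973 = 0.0019710 + 0.69959 = 0.70156.
By Bayes' theorem, P(H|E) = 0.0019710 / 0.70156 = 0.0028.

P(H | E) ≈ 0.0028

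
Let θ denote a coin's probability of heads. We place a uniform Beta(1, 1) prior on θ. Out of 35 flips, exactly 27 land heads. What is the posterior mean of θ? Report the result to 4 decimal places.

The binomial likelihood is conjugate to the Beta prior: with 27 successes and 8 failures, the posterior is Beta(1+27, 1+8) = Beta(28, 9).
E[θ | data] = 28/(28+9) = 0.7568.

Posterior mean ≈ 0.7568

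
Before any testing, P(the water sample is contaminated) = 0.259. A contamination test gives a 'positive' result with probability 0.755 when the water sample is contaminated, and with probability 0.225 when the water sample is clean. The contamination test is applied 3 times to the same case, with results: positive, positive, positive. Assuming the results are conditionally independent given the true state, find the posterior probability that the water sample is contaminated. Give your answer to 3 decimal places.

Posterior P(H) ≈ 0.930

Let H be the event that the water sample is contaminated; start with P(H) = 0.259. P('positive'|H) = 0.755, P('positive'|¬H) = 0.225.
Update on result 1 ('positive'): P(H) ← 0.755·0.2590 / (0.755·0.2590 + 0.225·0.7410) = 0.19554/0.36227 = 0.5398.
Update on result 2 ('positive'): P(H) ← 0.755·0.5398 / (0.755·0.5398 + 0.225·0.4602) = 0.40753/0.51108 = 0.7974.
Update on result 3 ('positive'): P(H) ← 0.755·0.7974 / (0.755·0.7974 + 0.225·0.2026) = 0.60203/0.64762 = 0.9296.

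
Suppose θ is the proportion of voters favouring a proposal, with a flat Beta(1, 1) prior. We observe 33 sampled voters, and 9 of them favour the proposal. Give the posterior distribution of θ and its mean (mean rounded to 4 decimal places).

Posterior: Beta(10, 25); mean ≈ 0.2857

The binomial likelihood is conjugate to the Beta prior: with 9 successes and 24 failures, the posterior is Beta(1+9, 1+24) = Beta(10, 25).
E[θ | data] = 10/(10+25) = 0.2857.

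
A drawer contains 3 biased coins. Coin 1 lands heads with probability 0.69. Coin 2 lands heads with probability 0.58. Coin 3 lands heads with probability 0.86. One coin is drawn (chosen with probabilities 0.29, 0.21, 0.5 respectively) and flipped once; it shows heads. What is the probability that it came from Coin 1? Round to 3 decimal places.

Posterior probability ≈ 0.266

P(heads|C1) = 0.69; P(heads|C2) = 0.58; P(heads|C3) = 0.86.
Prior × likelihood for each source: 0.29·0.69=0.2001, 0.21·0.58=0.1218, 0.5·0.86=0.4300. Summing gives P(heads) = 0.75190.
P(Coin 1 | heads) = 0.2001 / 0.75190 = 0.266.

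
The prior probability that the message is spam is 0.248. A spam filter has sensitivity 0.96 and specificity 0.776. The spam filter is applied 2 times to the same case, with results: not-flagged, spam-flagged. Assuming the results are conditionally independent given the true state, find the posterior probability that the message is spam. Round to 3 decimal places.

With H the event that the message is spam, the joint likelihood of the observed sequence is P(data|H) = 0.04·0.96 = 0.038400 and P(data|¬H) = 0.776·0.224 = 0.17382.
Bayes: P(H|data) = 0.248·0.038400 / (0.248·0.038400 + 0.752·0.17382) = 0.0095232/0.14024 = 0.0679.

Posterior P(H) ≈ 0.068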